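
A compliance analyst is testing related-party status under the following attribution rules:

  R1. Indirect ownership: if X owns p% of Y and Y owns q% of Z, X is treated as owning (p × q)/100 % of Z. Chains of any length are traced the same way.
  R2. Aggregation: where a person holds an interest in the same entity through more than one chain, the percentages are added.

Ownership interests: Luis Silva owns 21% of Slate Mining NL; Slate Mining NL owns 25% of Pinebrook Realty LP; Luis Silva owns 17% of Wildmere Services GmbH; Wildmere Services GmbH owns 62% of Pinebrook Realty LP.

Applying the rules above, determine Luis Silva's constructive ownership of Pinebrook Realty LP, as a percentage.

15.79%

Chain via Slate Mining NL (R1): 21% × 25% = 5.25% of Pinebrook Realty LP.
Chain via Wildmere Services GmbH (R1): 17% × 62% = 10.54% of Pinebrook Realty LP.
Aggregating (R2): 5.25% + 10.54% = 15.79%.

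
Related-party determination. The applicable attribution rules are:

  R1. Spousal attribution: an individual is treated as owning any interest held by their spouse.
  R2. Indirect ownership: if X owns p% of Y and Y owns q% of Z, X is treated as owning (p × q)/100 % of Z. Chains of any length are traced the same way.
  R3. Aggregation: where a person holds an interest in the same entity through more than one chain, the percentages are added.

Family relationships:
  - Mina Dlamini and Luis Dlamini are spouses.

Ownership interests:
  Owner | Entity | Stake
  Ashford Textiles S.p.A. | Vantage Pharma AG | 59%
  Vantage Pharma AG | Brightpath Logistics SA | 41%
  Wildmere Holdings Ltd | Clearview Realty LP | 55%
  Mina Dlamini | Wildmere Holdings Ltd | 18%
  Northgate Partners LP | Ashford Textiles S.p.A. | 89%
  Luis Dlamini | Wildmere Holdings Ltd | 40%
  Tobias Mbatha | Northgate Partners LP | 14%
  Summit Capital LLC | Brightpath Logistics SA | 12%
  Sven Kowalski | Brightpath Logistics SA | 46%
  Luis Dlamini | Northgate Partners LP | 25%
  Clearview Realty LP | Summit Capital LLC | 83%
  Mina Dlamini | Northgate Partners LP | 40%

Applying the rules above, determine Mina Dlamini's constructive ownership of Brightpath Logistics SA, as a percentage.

By spousal attribution (R1), Mina Dlamini is treated as also owning Luis Dlamini's interest in Wildmere Holdings Ltd, giving 18% + 40% = 58%.
By spousal attribution (R1), Mina Dlamini is treated as also owning Luis Dlamini's interest in Northgate Partners LP, giving 40% + 25% = 65%.
Chain via Wildmere Holdings Ltd → Clearview Realty LP → Summit Capital LLC (R2): 58% × 55% × 83% × 12% = 3.17724% of Brightpath Logistics SA.
Chain via Northgate Partners LP → Ashford Textiles S.p.A. → Vantage Pharma AG (R2): 65% × 89% × 59% × 41% = 13.993915% of Brightpath Logistics SA.
Aggregating (R3): 3.17724% + 13.993915% = 17.171155%.

17.171155%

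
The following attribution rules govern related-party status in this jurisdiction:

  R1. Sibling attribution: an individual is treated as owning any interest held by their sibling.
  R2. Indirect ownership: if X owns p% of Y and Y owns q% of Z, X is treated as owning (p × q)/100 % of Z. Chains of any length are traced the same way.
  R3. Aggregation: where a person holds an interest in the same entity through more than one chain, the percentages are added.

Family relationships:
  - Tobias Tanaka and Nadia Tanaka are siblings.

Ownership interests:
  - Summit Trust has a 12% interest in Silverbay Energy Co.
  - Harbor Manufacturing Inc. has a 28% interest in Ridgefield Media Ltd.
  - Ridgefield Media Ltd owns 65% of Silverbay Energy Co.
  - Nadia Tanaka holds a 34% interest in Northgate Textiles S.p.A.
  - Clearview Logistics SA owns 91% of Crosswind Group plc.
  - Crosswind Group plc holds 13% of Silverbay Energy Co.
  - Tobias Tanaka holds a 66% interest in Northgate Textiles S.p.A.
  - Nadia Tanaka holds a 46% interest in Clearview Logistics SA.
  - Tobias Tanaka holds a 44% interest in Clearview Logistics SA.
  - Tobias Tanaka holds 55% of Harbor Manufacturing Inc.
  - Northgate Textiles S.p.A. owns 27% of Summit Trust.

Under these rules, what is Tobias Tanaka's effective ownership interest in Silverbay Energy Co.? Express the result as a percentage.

By sibling attribution (R1), Tobias Tanaka is treated as also owning Nadia Tanaka's interest in Clearview Logistics SA, giving 44% + 46% = 90%.
By sibling attribution (R1), Tobias Tanaka is treated as also owning Nadia Tanaka's interest in Northgate Textiles S.p.A, giving 66% + 34% = 100%.
Chain via Harbor Manufacturing Inc. → Ridgefield Media Ltd (R2): 55% × 28% × 65% = 10.01% of Silverbay Energy Co.
Chain via Clearview Logistics SA → Crosswind Group plc (R2): 90% × 91% × 13% = 10.647% of Silverbay Energy Co.
Chain via Northgate Textiles S.p.A. → Summit Trust (R2): 100% × 27% × 12% = 3.24% of Silverbay Energy Co.
Aggregating (R3): 10.01% + 10.647% + 3.24% = 23.897%.

23.897%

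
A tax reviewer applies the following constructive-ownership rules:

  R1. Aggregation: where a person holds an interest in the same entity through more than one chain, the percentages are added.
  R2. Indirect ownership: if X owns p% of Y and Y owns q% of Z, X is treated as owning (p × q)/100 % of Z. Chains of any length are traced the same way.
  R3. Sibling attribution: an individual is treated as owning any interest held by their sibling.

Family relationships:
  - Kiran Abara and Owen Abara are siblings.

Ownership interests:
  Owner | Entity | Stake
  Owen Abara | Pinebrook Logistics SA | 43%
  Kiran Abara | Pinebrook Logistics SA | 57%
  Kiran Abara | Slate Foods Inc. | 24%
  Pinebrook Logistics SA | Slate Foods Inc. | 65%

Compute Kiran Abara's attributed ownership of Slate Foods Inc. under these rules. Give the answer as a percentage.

By sibling attribution (R3), Kiran Abara is treated as also owning Owen Abara's interest in Pinebrook Logistics SA, giving 57% + 43% = 100%.
Chain via Pinebrook Logistics SA (R2): 100% × 65% = 65% of Slate Foods Inc.
Direct interest in Slate Foods Inc: 24%.
Aggregating (R1): 65% + 24% = 89%.

89%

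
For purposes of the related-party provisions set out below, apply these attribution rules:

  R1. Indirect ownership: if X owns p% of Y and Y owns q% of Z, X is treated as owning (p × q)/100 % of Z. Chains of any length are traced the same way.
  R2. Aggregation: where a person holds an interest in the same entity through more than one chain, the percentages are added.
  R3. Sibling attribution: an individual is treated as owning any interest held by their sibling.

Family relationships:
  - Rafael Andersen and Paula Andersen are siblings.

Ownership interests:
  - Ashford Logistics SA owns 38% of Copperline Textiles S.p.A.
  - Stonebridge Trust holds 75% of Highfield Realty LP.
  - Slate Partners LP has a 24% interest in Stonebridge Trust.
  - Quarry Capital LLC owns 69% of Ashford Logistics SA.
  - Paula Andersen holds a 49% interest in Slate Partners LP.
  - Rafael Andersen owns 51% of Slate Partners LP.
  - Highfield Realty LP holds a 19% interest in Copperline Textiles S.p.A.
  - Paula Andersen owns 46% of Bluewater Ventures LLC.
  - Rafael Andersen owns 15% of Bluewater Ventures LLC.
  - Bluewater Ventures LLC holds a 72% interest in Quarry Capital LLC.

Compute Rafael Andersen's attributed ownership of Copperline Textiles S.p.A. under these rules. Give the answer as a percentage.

14.935824%

By sibling attribution (R3), Rafael Andersen is treated as also owning Paula Andersen's interest in Bluewater Ventures LLC, giving 15% + 46% = 61%.
By sibling attribution (R3), Rafael Andersen is treated as also owning Paula Andersen's interest in Slate Partners LP, giving 51% + 49% = 100%.
Chain via Bluewater Ventures LLC → Quarry Capital LLC → Ashford Logistics SA (R1): 61% × 72% × 69% × 38% = 11.515824% of Copperline Textiles S.p.A.
Chain via Slate Partners LP → Stonebridge Trust → Highfield Realty LP (R1): 100% × 24% × 75% × 19% = 3.42% of Copperline Textiles S.p.A.
Aggregating (R2): 11.515824% + 3.42% = 14.935824%.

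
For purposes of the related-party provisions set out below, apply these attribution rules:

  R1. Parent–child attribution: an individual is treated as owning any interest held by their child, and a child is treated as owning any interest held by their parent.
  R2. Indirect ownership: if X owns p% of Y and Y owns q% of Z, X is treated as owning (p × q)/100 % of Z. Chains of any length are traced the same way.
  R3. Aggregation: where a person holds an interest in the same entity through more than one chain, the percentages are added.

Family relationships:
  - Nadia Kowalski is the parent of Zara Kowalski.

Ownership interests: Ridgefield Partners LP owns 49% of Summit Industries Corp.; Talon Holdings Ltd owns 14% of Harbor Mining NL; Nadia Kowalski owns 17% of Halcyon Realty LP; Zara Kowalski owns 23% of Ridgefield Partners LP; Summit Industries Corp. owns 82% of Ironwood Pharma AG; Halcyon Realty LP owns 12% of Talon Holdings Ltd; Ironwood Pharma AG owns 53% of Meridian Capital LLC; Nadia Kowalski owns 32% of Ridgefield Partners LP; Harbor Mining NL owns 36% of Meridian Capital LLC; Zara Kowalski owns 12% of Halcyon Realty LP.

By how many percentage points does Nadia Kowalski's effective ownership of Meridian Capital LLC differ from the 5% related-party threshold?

6.887862

By parent–child attribution (R1), Nadia Kowalski is treated as also owning Zara Kowalski's interest in Ridgefield Partners LP, giving 32% + 23% = 55%.
By parent–child attribution (R1), Nadia Kowalski is treated as also owning Zara Kowalski's interest in Halcyon Realty LP, giving 17% + 12% = 29%.
Chain via Ridgefield Partners LP → Summit Industries Corp. → Ironwood Pharma AG (R2): 55% × 49% × 82% × 53% = 11.71247% of Meridian Capital LLC.
Chain via Halcyon Realty LP → Talon Holdings Ltd → Harbor Mining NL (R2): 29% × 12% × 14% × 36% = 0.175392% of Meridian Capital LLC.
Aggregating (R3): 11.71247% + 0.175392% = 11.887862%.
11.887862% exceeds the 5% threshold by 6.887862 percentage points.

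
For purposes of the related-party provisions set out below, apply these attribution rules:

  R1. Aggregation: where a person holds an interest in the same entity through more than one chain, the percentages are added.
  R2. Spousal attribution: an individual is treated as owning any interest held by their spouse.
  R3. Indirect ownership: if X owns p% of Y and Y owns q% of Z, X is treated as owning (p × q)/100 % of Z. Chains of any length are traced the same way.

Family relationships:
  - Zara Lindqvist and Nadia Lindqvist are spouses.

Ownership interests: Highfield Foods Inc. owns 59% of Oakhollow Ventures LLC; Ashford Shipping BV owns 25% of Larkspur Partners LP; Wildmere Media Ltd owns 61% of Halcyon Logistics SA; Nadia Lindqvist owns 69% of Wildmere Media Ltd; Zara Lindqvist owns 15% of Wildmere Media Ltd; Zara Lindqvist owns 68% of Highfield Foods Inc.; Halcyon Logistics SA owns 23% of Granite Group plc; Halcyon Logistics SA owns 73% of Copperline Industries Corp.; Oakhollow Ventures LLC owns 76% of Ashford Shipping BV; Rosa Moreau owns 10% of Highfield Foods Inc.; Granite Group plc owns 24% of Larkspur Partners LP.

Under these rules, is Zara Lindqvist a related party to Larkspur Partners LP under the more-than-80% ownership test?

By spousal attribution (R2), Zara Lindqvist is treated as also owning Nadia Lindqvist's interest in Wildmere Media Ltd, giving 15% + 69% = 84%.
Chain via Highfield Foods Inc. → Oakhollow Ventures LLC → Ashford Shipping BV (R3): 68% × 59% × 76% × 25% = 7.6228% of Larkspur Partners LP.
Chain via Wildmere Media Ltd → Halcyon Logistics SA → Granite Group plc (R3): 84% × 61% × 23% × 24% = 2.828448% of Larkspur Partners LP.
Aggregating (R1): 7.6228% + 2.828448% = 10.451248%.
10.451248% does not exceed the 80% threshold, so Zara is not a related party to Larkspur Partners LP.

No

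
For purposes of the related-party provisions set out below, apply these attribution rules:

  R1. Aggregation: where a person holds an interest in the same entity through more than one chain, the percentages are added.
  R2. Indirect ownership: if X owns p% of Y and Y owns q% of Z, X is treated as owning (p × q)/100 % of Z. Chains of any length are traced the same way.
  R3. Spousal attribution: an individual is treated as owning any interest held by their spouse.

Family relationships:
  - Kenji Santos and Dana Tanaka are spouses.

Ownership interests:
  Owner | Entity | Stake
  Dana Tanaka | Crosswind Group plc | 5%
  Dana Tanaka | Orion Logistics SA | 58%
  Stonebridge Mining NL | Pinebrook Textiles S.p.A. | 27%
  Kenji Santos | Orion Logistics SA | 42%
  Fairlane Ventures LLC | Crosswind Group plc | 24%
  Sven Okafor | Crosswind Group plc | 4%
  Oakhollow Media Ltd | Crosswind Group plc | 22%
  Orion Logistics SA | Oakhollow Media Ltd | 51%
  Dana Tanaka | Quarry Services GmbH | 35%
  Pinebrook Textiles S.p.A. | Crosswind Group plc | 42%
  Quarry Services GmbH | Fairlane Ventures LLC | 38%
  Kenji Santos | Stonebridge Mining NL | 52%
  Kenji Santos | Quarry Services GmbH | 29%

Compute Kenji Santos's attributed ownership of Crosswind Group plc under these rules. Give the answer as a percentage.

By spousal attribution (R3), Kenji Santos is treated as also owning Dana Tanaka's interest in Orion Logistics SA, giving 42% + 58% = 100%.
By spousal attribution (R3), Kenji Santos is treated as also owning Dana Tanaka's interest in Quarry Services GmbH, giving 29% + 35% = 64%.
By spousal attribution (R3), Kenji Santos is treated as owning Dana Tanaka's 5% interest in Crosswind Group plc.
Chain via Stonebridge Mining NL → Pinebrook Textiles S.p.A. (R2): 52% × 27% × 42% = 5.8968% of Crosswind Group plc.
Chain via Orion Logistics SA → Oakhollow Media Ltd (R2): 100% × 51% × 22% = 11.22% of Crosswind Group plc.
Chain via Quarry Services GmbH → Fairlane Ventures LLC (R2): 64% × 38% × 24% = 5.8368% of Crosswind Group plc.
Direct interest in Crosswind Group plc: 5%.
Aggregating (R1): 5.8968% + 11.22% + 5.8368% + 5% = 27.9536%.

27.9536%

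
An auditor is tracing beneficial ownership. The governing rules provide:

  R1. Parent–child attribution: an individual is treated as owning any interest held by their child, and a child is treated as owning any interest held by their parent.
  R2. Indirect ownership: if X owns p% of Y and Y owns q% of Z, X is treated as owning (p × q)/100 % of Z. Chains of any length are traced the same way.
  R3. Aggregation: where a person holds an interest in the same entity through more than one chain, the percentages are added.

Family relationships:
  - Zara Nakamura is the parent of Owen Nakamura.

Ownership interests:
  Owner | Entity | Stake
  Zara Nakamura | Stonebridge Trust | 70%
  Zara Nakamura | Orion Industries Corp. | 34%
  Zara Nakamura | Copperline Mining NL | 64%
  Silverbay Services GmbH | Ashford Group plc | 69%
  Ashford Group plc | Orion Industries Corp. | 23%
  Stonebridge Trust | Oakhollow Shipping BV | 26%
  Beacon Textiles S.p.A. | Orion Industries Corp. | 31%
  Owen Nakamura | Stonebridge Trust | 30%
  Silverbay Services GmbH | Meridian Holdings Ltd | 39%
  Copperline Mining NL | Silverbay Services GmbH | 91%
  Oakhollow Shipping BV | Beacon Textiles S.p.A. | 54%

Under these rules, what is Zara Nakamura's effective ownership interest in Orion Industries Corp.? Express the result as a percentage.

By parent–child attribution (R1), Zara Nakamura is treated as also owning Owen Nakamura's interest in Stonebridge Trust, giving 70% + 30% = 100%.
Chain via Stonebridge Trust → Oakhollow Shipping BV → Beacon Textiles S.p.A. (R2): 100% × 26% × 54% × 31% = 4.3524% of Orion Industries Corp.
Chain via Copperline Mining NL → Silverbay Services GmbH → Ashford Group plc (R2): 64% × 91% × 69% × 23% = 9.242688% of Orion Industries Corp.
Direct interest in Orion Industries Corp: 34%.
Aggregating (R3): 4.3524% + 9.242688% + 34% = 47.595088%.

47.595088%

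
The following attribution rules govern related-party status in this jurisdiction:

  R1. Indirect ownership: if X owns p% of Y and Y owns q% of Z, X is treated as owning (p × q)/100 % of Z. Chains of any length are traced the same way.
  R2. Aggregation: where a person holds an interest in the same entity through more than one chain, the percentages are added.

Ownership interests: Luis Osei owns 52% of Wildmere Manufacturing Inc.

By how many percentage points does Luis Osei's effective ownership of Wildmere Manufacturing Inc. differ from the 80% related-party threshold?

Direct interest in Wildmere Manufacturing Inc: 52%.
52% falls short of the 80% threshold by 28 percentage points.

28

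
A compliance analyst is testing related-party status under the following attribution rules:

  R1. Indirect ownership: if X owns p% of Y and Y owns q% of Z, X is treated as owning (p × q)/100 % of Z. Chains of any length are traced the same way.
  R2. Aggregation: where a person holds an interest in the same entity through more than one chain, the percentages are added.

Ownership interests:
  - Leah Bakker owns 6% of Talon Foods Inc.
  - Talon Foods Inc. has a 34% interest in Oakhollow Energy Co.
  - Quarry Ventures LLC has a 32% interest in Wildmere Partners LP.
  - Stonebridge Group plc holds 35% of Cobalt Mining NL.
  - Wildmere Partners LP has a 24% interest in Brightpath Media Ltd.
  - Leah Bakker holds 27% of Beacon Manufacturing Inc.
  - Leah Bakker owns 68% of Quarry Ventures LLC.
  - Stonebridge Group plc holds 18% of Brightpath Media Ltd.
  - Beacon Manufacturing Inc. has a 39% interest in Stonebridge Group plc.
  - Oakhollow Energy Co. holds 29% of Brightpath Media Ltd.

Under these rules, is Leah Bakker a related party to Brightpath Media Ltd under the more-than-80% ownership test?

Chain via Talon Foods Inc. → Oakhollow Energy Co. (R1): 6% × 34% × 29% = 0.5916% of Brightpath Media Ltd.
Chain via Beacon Manufacturing Inc. → Stonebridge Group plc (R1): 27% × 39% × 18% = 1.8954% of Brightpath Media Ltd.
Chain via Quarry Ventures LLC → Wildmere Partners LP (R1): 68% × 32% × 24% = 5.2224% of Brightpath Media Ltd.
Aggregating (R2): 0.5916% + 1.8954% + 5.2224% = 7.7094%.
7.7094% does not exceed the 80% threshold, so Leah is not a related party to Brightpath Media Ltd.

No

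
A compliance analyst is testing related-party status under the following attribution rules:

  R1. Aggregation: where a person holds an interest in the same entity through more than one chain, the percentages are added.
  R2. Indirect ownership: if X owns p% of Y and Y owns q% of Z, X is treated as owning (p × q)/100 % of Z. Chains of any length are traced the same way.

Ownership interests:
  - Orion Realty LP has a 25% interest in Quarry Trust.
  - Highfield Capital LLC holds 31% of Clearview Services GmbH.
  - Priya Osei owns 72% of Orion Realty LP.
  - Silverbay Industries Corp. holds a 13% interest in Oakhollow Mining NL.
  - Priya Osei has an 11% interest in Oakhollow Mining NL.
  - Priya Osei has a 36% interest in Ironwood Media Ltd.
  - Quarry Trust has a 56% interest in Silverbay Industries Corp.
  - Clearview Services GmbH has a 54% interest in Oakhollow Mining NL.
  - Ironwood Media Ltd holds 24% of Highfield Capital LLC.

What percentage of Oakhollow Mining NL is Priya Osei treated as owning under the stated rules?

Chain via Orion Realty LP → Quarry Trust → Silverbay Industries Corp. (R2): 72% × 25% × 56% × 13% = 1.3104% of Oakhollow Mining NL.
Chain via Ironwood Media Ltd → Highfield Capital LLC → Clearview Services GmbH (R2): 36% × 24% × 31% × 54% = 1.446336% of Oakhollow Mining NL.
Direct interest in Oakhollow Mining NL: 11%.
Aggregating (R1): 1.3104% + 1.446336% + 11% = 13.756736%.

13.756736%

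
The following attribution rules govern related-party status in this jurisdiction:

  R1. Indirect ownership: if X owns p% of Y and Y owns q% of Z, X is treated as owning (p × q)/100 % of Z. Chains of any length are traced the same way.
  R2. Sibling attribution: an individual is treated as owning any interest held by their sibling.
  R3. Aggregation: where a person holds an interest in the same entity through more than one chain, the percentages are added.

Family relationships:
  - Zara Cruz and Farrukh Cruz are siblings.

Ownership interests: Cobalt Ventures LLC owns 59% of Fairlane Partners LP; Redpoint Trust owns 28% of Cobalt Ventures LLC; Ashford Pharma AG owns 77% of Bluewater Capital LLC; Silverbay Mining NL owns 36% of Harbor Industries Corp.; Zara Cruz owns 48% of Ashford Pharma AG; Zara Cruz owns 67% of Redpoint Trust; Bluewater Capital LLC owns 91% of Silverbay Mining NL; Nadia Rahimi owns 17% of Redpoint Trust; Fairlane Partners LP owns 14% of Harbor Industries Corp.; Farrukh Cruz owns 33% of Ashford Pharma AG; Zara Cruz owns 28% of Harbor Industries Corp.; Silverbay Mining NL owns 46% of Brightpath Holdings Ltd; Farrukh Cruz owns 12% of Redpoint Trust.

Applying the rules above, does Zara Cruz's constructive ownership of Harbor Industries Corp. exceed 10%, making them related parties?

Yes

By sibling attribution (R2), Zara Cruz is treated as also owning Farrukh Cruz's interest in Redpoint Trust, giving 67% + 12% = 79%.
By sibling attribution (R2), Zara Cruz is treated as also owning Farrukh Cruz's interest in Ashford Pharma AG, giving 48% + 33% = 81%.
Chain via Redpoint Trust → Cobalt Ventures LLC → Fairlane Partners LP (R1): 79% × 28% × 59% × 14% = 1.827112% of Harbor Industries Corp.
Chain via Ashford Pharma AG → Bluewater Capital LLC → Silverbay Mining NL (R1): 81% × 77% × 91% × 36% = 20.432412% of Harbor Industries Corp.
Direct interest in Harbor Industries Corp: 28%.
Aggregating (R3): 1.827112% + 20.432412% + 28% = 50.259524%.
50.259524% exceeds the 10% threshold, so Zara is a related party to Harbor Industries Corp.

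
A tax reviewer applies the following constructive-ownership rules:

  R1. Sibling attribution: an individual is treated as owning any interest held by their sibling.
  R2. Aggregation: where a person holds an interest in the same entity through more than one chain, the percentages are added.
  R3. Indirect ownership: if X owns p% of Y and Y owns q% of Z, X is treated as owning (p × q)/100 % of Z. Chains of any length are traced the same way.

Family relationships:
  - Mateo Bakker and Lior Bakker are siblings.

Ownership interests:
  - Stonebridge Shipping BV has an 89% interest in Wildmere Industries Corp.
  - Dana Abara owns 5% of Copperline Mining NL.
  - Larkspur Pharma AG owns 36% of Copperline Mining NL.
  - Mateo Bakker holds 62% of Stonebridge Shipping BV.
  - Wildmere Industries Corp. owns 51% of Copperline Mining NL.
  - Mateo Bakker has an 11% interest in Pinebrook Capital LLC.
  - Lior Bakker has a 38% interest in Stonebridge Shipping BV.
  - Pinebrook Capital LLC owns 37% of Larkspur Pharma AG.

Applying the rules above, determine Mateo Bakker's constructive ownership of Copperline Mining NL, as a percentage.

46.8552%

By sibling attribution (R1), Mateo Bakker is treated as also owning Lior Bakker's interest in Stonebridge Shipping BV, giving 62% + 38% = 100%.
Chain via Stonebridge Shipping BV → Wildmere Industries Corp. (R3): 100% × 89% × 51% = 45.39% of Copperline Mining NL.
Chain via Pinebrook Capital LLC → Larkspur Pharma AG (R3): 11% × 37% × 36% = 1.4652% of Copperline Mining NL.
Aggregating (R2): 45.39% + 1.4652% = 46.8552%.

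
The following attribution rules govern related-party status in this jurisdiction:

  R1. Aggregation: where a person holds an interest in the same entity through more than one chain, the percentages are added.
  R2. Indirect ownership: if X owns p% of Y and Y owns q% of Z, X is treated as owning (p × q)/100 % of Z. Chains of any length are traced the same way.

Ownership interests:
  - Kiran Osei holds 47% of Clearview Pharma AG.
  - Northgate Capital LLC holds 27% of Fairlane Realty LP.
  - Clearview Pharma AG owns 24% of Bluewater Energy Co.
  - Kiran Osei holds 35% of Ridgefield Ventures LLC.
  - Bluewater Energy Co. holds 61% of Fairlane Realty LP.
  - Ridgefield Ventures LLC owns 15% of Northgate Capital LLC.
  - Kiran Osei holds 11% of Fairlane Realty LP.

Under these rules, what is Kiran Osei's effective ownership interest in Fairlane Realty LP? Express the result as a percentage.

19.2983%

Chain via Ridgefield Ventures LLC → Northgate Capital LLC (R2): 35% × 15% × 27% = 1.4175% of Fairlane Realty LP.
Chain via Clearview Pharma AG → Bluewater Energy Co. (R2): 47% × 24% × 61% = 6.8808% of Fairlane Realty LP.
Direct interest in Fairlane Realty LP: 11%.
Aggregating (R1): 1.4175% + 6.8808% + 11% = 19.2983%.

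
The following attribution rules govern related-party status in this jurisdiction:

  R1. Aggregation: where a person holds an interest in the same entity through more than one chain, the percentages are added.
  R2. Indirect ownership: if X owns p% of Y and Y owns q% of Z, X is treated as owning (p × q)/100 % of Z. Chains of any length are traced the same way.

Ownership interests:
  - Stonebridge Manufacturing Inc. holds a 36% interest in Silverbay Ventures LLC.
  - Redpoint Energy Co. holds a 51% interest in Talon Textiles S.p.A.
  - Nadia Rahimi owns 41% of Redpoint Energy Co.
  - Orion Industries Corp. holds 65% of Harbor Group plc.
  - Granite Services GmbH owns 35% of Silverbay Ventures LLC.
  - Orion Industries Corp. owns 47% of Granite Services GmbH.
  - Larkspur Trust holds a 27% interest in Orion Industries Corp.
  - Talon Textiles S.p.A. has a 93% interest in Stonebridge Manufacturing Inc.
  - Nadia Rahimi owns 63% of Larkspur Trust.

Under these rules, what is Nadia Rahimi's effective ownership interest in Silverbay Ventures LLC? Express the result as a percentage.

9.798813%

Chain via Redpoint Energy Co. → Talon Textiles S.p.A. → Stonebridge Manufacturing Inc. (R2): 41% × 51% × 93% × 36% = 7.000668% of Silverbay Ventures LLC.
Chain via Larkspur Trust → Orion Industries Corp. → Granite Services GmbH (R2): 63% × 27% × 47% × 35% = 2.798145% of Silverbay Ventures LLC.
Aggregating (R1): 7.000668% + 2.798145% = 9.798813%.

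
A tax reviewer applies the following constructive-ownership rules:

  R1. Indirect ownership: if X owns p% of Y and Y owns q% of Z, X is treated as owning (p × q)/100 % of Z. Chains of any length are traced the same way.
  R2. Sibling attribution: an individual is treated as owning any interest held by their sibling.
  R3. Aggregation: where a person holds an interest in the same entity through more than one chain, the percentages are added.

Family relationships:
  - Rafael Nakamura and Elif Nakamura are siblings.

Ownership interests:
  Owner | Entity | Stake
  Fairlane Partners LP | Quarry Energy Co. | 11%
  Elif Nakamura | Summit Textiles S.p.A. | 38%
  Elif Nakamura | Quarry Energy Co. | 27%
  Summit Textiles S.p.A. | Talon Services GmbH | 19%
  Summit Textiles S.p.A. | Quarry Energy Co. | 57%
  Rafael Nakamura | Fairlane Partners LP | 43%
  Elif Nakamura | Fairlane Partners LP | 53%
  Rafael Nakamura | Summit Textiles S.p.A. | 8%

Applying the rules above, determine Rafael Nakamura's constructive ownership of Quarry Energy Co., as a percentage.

63.78%

By sibling attribution (R2), Rafael Nakamura is treated as also owning Elif Nakamura's interest in Summit Textiles S.p.A, giving 8% + 38% = 46%.
By sibling attribution (R2), Rafael Nakamura is treated as also owning Elif Nakamura's interest in Fairlane Partners LP, giving 43% + 53% = 96%.
By sibling attribution (R2), Rafael Nakamura is treated as owning Elif Nakamura's 27% interest in Quarry Energy Co.
Chain via Summit Textiles S.p.A. (R1): 46% × 57% = 26.22% of Quarry Energy Co.
Chain via Fairlane Partners LP (R1): 96% × 11% = 10.56% of Quarry Energy Co.
Direct interest in Quarry Energy Co: 27%.
Aggregating (R3): 26.22% + 10.56% + 27% = 63.78%.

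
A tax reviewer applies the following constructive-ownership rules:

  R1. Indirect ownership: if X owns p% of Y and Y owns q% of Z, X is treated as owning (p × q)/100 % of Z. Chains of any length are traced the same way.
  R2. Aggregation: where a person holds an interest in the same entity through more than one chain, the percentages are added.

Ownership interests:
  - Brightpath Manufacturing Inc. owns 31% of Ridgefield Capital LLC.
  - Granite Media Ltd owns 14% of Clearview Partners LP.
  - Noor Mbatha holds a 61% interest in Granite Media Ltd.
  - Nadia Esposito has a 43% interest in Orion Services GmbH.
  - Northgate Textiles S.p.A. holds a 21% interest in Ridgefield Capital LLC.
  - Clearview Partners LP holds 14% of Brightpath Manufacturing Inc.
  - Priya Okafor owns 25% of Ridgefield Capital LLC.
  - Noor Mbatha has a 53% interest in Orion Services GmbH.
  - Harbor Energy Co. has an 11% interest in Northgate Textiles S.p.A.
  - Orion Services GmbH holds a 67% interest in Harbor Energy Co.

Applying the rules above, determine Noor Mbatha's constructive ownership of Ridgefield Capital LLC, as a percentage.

Chain via Granite Media Ltd → Clearview Partners LP → Brightpath Manufacturing Inc. (R1): 61% × 14% × 14% × 31% = 0.370636% of Ridgefield Capital LLC.
Chain via Orion Services GmbH → Harbor Energy Co. → Northgate Textiles S.p.A. (R1): 53% × 67% × 11% × 21% = 0.820281% of Ridgefield Capital LLC.
Aggregating (R2): 0.370636% + 0.820281% = 1.190917%.

1.190917%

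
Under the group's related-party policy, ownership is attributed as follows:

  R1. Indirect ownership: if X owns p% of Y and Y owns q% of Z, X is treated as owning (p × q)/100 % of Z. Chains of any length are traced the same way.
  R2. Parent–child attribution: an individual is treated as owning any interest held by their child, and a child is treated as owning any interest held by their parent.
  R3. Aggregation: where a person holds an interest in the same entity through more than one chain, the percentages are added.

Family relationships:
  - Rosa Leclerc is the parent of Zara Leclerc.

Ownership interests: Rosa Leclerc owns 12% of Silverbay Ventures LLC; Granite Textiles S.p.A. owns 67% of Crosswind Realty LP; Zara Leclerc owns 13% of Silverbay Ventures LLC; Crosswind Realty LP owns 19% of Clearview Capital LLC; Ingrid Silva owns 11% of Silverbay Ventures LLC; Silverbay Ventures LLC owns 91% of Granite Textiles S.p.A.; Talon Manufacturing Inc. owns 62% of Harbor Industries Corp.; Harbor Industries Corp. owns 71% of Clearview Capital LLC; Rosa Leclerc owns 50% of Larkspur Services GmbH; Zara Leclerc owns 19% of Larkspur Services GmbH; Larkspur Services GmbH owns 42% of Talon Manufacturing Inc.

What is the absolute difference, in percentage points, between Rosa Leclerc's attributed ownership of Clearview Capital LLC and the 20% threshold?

4.346929

By parent–child attribution (R2), Rosa Leclerc is treated as also owning Zara Leclerc's interest in Larkspur Services GmbH, giving 50% + 19% = 69%.
By parent–child attribution (R2), Rosa Leclerc is treated as also owning Zara Leclerc's interest in Silverbay Ventures LLC, giving 12% + 13% = 25%.
Chain via Larkspur Services GmbH → Talon Manufacturing Inc. → Harbor Industries Corp. (R1): 69% × 42% × 62% × 71% = 12.756996% of Clearview Capital LLC.
Chain via Silverbay Ventures LLC → Granite Textiles S.p.A. → Crosswind Realty LP (R1): 25% × 91% × 67% × 19% = 2.896075% of Clearview Capital LLC.
Aggregating (R3): 12.756996% + 2.896075% = 15.653071%.
15.653071% falls short of the 20% threshold by 4.346929 percentage points.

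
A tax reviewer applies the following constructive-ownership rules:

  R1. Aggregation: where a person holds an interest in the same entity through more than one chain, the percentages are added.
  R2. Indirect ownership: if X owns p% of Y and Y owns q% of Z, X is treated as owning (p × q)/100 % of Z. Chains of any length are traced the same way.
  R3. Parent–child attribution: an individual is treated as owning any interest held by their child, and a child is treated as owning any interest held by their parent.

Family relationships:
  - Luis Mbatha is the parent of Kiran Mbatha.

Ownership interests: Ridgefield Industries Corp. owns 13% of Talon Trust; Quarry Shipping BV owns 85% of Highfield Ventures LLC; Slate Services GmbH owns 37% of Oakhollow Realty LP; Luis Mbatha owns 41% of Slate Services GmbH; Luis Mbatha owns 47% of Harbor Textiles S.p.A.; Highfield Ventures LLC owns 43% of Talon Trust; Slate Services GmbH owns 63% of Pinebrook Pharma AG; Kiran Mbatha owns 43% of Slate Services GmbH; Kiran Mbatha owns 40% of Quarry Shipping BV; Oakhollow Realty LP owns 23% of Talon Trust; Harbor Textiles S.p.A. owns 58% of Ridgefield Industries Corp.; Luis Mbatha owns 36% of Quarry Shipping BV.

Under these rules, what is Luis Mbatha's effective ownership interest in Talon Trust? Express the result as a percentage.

38.4702%

By parent–child attribution (R3), Luis Mbatha is treated as also owning Kiran Mbatha's interest in Quarry Shipping BV, giving 36% + 40% = 76%.
By parent–child attribution (R3), Luis Mbatha is treated as also owning Kiran Mbatha's interest in Slate Services GmbH, giving 41% + 43% = 84%.
Chain via Quarry Shipping BV → Highfield Ventures LLC (R2): 76% × 85% × 43% = 27.778% of Talon Trust.
Chain via Harbor Textiles S.p.A. → Ridgefield Industries Corp. (R2): 47% × 58% × 13% = 3.5438% of Talon Trust.
Chain via Slate Services GmbH → Oakhollow Realty LP (R2): 84% × 37% × 23% = 7.1484% of Talon Trust.
Aggregating (R1): 27.778% + 3.5438% + 7.1484% = 38.4702%.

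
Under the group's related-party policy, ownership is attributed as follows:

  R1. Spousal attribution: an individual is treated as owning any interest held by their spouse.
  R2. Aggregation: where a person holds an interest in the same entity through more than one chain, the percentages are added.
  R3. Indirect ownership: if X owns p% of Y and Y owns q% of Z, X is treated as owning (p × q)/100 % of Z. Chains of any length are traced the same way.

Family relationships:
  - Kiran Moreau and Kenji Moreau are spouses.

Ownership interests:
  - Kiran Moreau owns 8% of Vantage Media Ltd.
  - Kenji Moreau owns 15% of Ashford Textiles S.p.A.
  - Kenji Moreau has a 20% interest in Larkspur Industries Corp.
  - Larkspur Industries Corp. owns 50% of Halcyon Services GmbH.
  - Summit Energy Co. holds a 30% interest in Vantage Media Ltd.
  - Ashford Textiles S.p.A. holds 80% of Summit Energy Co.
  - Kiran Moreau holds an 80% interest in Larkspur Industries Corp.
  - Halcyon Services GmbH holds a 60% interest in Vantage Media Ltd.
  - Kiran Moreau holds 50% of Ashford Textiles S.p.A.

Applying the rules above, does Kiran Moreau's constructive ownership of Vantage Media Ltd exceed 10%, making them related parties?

Yes

By spousal attribution (R1), Kiran Moreau is treated as also owning Kenji Moreau's interest in Ashford Textiles S.p.A, giving 50% + 15% = 65%.
By spousal attribution (R1), Kiran Moreau is treated as also owning Kenji Moreau's interest in Larkspur Industries Corp, giving 80% + 20% = 100%.
Chain via Ashford Textiles S.p.A. → Summit Energy Co. (R3): 65% × 80% × 30% = 15.6% of Vantage Media Ltd.
Chain via Larkspur Industries Corp. → Halcyon Services GmbH (R3): 100% × 50% × 60% = 30% of Vantage Media Ltd.
Direct interest in Vantage Media Ltd: 8%.
Aggregating (R2): 15.6% + 30% + 8% = 53.6%.
53.6% exceeds the 10% threshold, so Kiran is a related party to Vantage Media Ltd.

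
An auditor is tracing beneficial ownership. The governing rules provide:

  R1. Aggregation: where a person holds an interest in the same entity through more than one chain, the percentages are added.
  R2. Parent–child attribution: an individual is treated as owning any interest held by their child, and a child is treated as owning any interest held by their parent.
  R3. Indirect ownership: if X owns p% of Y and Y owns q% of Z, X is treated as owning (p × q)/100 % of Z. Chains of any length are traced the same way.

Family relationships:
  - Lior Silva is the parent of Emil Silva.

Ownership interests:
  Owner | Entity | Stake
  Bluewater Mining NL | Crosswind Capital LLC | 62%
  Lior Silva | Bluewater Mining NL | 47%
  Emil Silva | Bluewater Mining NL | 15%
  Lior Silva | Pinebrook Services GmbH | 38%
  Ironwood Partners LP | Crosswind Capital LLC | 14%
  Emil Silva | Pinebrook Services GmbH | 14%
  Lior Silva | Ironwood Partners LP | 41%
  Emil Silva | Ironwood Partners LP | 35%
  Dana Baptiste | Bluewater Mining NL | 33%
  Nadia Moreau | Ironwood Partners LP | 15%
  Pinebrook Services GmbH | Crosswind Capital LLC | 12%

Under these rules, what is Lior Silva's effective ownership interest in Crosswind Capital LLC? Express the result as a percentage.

55.32%

By parent–child attribution (R2), Lior Silva is treated as also owning Emil Silva's interest in Pinebrook Services GmbH, giving 38% + 14% = 52%.
By parent–child attribution (R2), Lior Silva is treated as also owning Emil Silva's interest in Bluewater Mining NL, giving 47% + 15% = 62%.
By parent–child attribution (R2), Lior Silva is treated as also owning Emil Silva's interest in Ironwood Partners LP, giving 41% + 35% = 76%.
Chain via Pinebrook Services GmbH (R3): 52% × 12% = 6.24% of Crosswind Capital LLC.
Chain via Bluewater Mining NL (R3): 62% × 62% = 38.44% of Crosswind Capital LLC.
Chain via Ironwood Partners LP (R3): 76% × 14% = 10.64% of Crosswind Capital LLC.
Aggregating (R1): 6.24% + 38.44% + 10.64% = 55.32%.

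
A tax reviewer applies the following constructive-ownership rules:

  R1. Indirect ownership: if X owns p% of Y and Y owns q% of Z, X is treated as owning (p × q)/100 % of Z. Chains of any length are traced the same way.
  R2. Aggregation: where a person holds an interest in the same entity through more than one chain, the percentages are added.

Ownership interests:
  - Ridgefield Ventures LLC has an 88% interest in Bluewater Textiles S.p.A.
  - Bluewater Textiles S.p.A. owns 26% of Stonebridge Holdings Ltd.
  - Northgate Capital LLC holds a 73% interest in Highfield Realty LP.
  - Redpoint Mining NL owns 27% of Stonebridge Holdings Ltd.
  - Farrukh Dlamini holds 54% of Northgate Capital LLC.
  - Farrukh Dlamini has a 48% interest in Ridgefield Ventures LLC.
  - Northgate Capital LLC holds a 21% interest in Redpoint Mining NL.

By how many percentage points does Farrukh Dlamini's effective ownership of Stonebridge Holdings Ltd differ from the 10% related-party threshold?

4.0442

Chain via Northgate Capital LLC → Redpoint Mining NL (R1): 54% × 21% × 27% = 3.0618% of Stonebridge Holdings Ltd.
Chain via Ridgefield Ventures LLC → Bluewater Textiles S.p.A. (R1): 48% × 88% × 26% = 10.9824% of Stonebridge Holdings Ltd.
Aggregating (R2): 3.0618% + 10.9824% = 14.0442%.
14.0442% exceeds the 10% threshold by 4.0442 percentage points.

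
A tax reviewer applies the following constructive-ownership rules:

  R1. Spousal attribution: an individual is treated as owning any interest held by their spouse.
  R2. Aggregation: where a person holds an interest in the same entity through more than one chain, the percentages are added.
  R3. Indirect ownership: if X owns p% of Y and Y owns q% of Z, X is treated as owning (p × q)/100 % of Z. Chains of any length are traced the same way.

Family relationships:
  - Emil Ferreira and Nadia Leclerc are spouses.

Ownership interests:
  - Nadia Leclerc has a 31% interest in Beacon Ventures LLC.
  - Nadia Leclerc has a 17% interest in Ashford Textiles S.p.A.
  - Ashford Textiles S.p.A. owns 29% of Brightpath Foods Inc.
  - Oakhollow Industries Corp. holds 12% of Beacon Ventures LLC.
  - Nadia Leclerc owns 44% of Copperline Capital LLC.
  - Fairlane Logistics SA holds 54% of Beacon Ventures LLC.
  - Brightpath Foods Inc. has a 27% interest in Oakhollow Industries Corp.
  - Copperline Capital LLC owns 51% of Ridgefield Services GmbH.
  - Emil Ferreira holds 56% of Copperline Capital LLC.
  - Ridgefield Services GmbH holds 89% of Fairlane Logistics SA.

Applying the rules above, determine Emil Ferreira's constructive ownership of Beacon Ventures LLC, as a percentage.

By spousal attribution (R1), Emil Ferreira is treated as also owning Nadia Leclerc's interest in Copperline Capital LLC, giving 56% + 44% = 100%.
By spousal attribution (R1), Emil Ferreira is treated as owning Nadia Leclerc's 17% interest in Ashford Textiles S.p.A.
By spousal attribution (R1), Emil Ferreira is treated as owning Nadia Leclerc's 31% interest in Beacon Ventures LLC.
Chain via Copperline Capital LLC → Ridgefield Services GmbH → Fairlane Logistics SA (R3): 100% × 51% × 89% × 54% = 24.5106% of Beacon Ventures LLC.
Chain via Ashford Textiles S.p.A. → Brightpath Foods Inc. → Oakhollow Industries Corp. (R3): 17% × 29% × 27% × 12% = 0.159732% of Beacon Ventures LLC.
Direct interest in Beacon Ventures LLC: 31%.
Aggregating (R2): 24.5106% + 0.159732% + 31% = 55.670332%.

55.670332%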